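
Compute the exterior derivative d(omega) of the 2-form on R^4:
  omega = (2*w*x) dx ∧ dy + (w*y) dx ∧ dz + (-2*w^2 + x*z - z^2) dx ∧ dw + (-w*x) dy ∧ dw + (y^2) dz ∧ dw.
d(omega) = (-w + 2*x) dx ∧ dy ∧ dw + (-w) dx ∧ dy ∧ dz + (-x + y + 2*z) dx ∧ dz ∧ dw + (2*y) dy ∧ dz ∧ dw

For a 2-form omega = sum_{i<j} g_{ij} dx_i ∧ dx_j, the exterior derivative is
  d(omega) = sum_{i<j} d(g_{ij}) ∧ dx_i ∧ dx_j = sum_{i<j, k} (∂g_{ij}/∂x_k) dx_k ∧ dx_i ∧ dx_j.
Expand each term, using dx_k ∧ dx_i ∧ dx_j = sgn(permutation) dx_{(a)} ∧ dx_{(b)} ∧ dx_{(c)} with (a < b < c) sorted:
  d(2*w*x) includes (∂/∂w)(2*w*x) dw = (2*x) dw, which multiplied by dx ∧ dy gives (2*x) dx ∧ dy ∧ dw
  d(w*y) includes (∂/∂y)(w*y) dy = (w) dy, which multiplied by dx ∧ dz gives (-w) dx ∧ dy ∧ dz
  d(w*y) includes (∂/∂w)(w*y) dw = (y) dw, which multiplied by dx ∧ dz gives (y) dx ∧ dz ∧ dw
  d(-2*w^2 + x*z - z^2) includes (∂/∂z)(-2*w^2 + x*z - z^2) dz = (x - 2*z) dz, which multiplied by dx ∧ dw gives (-x + 2*z) dx ∧ dz ∧ dw
  d(-w*x) includes (∂/∂x)(-w*x) dx = (-w) dx, which multiplied by dy ∧ dw gives (-w) dx ∧ dy ∧ dw
  d(y^2) includes (∂/∂y)(y^2) dy = (2*y) dy, which multiplied by dz ∧ dw gives (2*y) dy ∧ dz ∧ dw
Collecting like 3-forms: d(omega) = (-w + 2*x) dx ∧ dy ∧ dw + (-w) dx ∧ dy ∧ dz + (-x + y + 2*z) dx ∧ dz ∧ dw + (2*y) dy ∧ dz ∧ dw.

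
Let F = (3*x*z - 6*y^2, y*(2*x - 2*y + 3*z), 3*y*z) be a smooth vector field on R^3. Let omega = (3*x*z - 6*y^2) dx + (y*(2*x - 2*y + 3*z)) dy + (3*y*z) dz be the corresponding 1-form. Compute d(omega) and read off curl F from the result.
d(omega) = (-3*y + 3*z) dy ∧ dz + (3*x) dz ∧ dx + (14*y) dx ∧ dy; curl F = (-3*y + 3*z, 3*x, 14*y)

d omega = sum_{i<j} (∂f_j/∂x_i - ∂f_i/∂x_j) dx_i ∧ dx_j. Under the identification (dy ∧ dz, dz ∧ dx, dx ∧ dy) ↔ (e_x, e_y, e_z), the coefficients are exactly the components of curl F. Compute:
  ∂R/∂y - ∂Q/∂z = (3*z) - (3*y) = -3*y + 3*z
  ∂P/∂z - ∂R/∂x = (3*x) - (0) = 3*x
  ∂Q/∂x - ∂P/∂y = (2*y) - (-12*y) = 14*y.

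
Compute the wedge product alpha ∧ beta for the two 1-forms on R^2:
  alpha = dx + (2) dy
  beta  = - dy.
alpha ∧ beta = (-1) dx ∧ dy

Distribute the wedge, using dx_i ∧ dx_j = -dx_j ∧ dx_i and dx_i ∧ dx_i = 0. For each pair (i, j) with i < j, the coefficient of dx_i ∧ dx_j in alpha ∧ beta is (alpha_i * beta_j - alpha_j * beta_i). Collecting: alpha ∧ beta = (-1) dx ∧ dy.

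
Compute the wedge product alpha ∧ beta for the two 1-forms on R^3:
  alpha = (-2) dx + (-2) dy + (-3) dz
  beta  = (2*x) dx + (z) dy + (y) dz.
alpha ∧ beta = (4*x - 2*z) dx ∧ dy + (6*x - 2*y) dx ∧ dz + (-2*y + 3*z) dy ∧ dz

Distribute the wedge, using dx_i ∧ dx_j = -dx_j ∧ dx_i and dx_i ∧ dx_i = 0. For each pair (i, j) with i < j, the coefficient of dx_i ∧ dx_j in alpha ∧ beta is (alpha_i * beta_j - alpha_j * beta_i). Collecting: alpha ∧ beta = (4*x - 2*z) dx ∧ dy + (6*x - 2*y) dx ∧ dz + (-2*y + 3*z) dy ∧ dz.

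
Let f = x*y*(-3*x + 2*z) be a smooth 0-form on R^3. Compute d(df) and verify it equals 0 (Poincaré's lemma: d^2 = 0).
d(df) = 0

Step 1: df = sum_i (∂f/∂x_i) dx_i = (2*y*(-3*x + z)) dx + (x*(-3*x + 2*z)) dy + (2*x*y) dz.
Step 2: Apply d again. Using the 1-form formula, the coefficient of dx ∧ dy in d(df) is ∂^2 f/∂x ∂y - ∂^2 f/∂y ∂x = (-6*x + 2*z) - (-6*x + 2*z) = 0 (equality of mixed partials for smooth f).
Similarly for dx ∧ dz and dy ∧ dz — all coefficients vanish. So d(df) = 0.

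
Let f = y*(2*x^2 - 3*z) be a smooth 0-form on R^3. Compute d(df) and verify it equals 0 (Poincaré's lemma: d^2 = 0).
d(df) = 0

Step 1: df = sum_i (∂f/∂x_i) dx_i = (4*x*y) dx + (2*x^2 - 3*z) dy + (-3*y) dz.
Step 2: Apply d again. Using the 1-form formula, the coefficient of dx ∧ dy in d(df) is ∂^2 f/∂x ∂y - ∂^2 f/∂y ∂x = (4*x) - (4*x) = 0 (equality of mixed partials for smooth f).
Similarly for dx ∧ dz and dy ∧ dz — all coefficients vanish. So d(df) = 0.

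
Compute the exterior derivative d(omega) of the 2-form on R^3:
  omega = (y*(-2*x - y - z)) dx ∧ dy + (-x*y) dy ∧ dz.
d(omega) = (-2*y) dx ∧ dy ∧ dz

For a 2-form omega = sum_{i<j} g_{ij} dx_i ∧ dx_j, the exterior derivative is
  d(omega) = sum_{i<j} d(g_{ij}) ∧ dx_i ∧ dx_j = sum_{i<j, k} (∂g_{ij}/∂x_k) dx_k ∧ dx_i ∧ dx_j.
Expand each term, using dx_k ∧ dx_i ∧ dx_j = sgn(permutation) dx_{(a)} ∧ dx_{(b)} ∧ dx_{(c)} with (a < b < c) sorted:
  d(y*(-2*x - y - z)) includes (∂/∂z)(y*(-2*x - y - z)) dz = (-y) dz, which multiplied by dx ∧ dy gives (-y) dx ∧ dy ∧ dz
  d(-x*y) includes (∂/∂x)(-x*y) dx = (-y) dx, which multiplied by dy ∧ dz gives (-y) dx ∧ dy ∧ dz
Collecting like 3-forms: d(omega) = (-2*y) dx ∧ dy ∧ dz.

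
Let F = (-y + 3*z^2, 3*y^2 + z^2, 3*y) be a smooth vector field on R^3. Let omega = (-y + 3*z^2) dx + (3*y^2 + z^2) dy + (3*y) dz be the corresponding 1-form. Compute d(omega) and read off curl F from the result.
d(omega) = (3 - 2*z) dy ∧ dz + (6*z) dz ∧ dx + (1) dx ∧ dy; curl F = (3 - 2*z, 6*z, 1)

d omega = sum_{i<j} (∂f_j/∂x_i - ∂f_i/∂x_j) dx_i ∧ dx_j. Under the identification (dy ∧ dz, dz ∧ dx, dx ∧ dy) ↔ (e_x, e_y, e_z), the coefficients are exactly the components of curl F. Compute:
  ∂R/∂y - ∂Q/∂z = (3) - (2*z) = 3 - 2*z
  ∂P/∂z - ∂R/∂x = (6*z) - (0) = 6*z
  ∂Q/∂x - ∂P/∂y = (0) - (-1) = 1.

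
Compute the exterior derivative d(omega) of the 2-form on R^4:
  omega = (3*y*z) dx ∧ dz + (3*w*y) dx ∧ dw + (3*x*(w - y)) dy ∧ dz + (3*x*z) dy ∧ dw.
d(omega) = (3*w - 3*y - 3*z) dx ∧ dy ∧ dz + (-3*w + 3*z) dx ∧ dy ∧ dw

For a 2-form omega = sum_{i<j} g_{ij} dx_i ∧ dx_j, the exterior derivative is
  d(omega) = sum_{i<j} d(g_{ij}) ∧ dx_i ∧ dx_j = sum_{i<j, k} (∂g_{ij}/∂x_k) dx_k ∧ dx_i ∧ dx_j.
Expand each term, using dx_k ∧ dx_i ∧ dx_j = sgn(permutation) dx_{(a)} ∧ dx_{(b)} ∧ dx_{(c)} with (a < b < c) sorted:
  d(3*y*z) includes (∂/∂y)(3*y*z) dy = (3*z) dy, which multiplied by dx ∧ dz gives (-3*z) dx ∧ dy ∧ dz
  d(3*w*y) includes (∂/∂y)(3*w*y) dy = (3*w) dy, which multiplied by dx ∧ dw gives (-3*w) dx ∧ dy ∧ dw
  d(3*x*(w - y)) includes (∂/∂x)(3*x*(w - y)) dx = (3*w - 3*y) dx, which multiplied by dy ∧ dz gives (3*w - 3*y) dx ∧ dy ∧ dz
  d(3*x*(w - y)) includes (∂/∂w)(3*x*(w - y)) dw = (3*x) dw, which multiplied by dy ∧ dz gives (3*x) dy ∧ dz ∧ dw
  d(3*x*z) includes (∂/∂x)(3*x*z) dx = (3*z) dx, which multiplied by dy ∧ dw gives (3*z) dx ∧ dy ∧ dw
  d(3*x*z) includes (∂/∂z)(3*x*z) dz = (3*x) dz, which multiplied by dy ∧ dw gives (-3*x) dy ∧ dz ∧ dw
Collecting like 3-forms: d(omega) = (3*w - 3*y - 3*z) dx ∧ dy ∧ dz + (-3*w + 3*z) dx ∧ dy ∧ dw.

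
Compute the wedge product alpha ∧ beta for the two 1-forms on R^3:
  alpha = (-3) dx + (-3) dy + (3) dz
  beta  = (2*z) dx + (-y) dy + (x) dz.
alpha ∧ beta = (3*y + 6*z) dx ∧ dy + (-3*x - 6*z) dx ∧ dz + (-3*x + 3*y) dy ∧ dz

Distribute the wedge, using dx_i ∧ dx_j = -dx_j ∧ dx_i and dx_i ∧ dx_i = 0. For each pair (i, j) with i < j, the coefficient of dx_i ∧ dx_j in alpha ∧ beta is (alpha_i * beta_j - alpha_j * beta_i). Collecting: alpha ∧ beta = (3*y + 6*z) dx ∧ dy + (-3*x - 6*z) dx ∧ dz + (-3*x + 3*y) dy ∧ dz.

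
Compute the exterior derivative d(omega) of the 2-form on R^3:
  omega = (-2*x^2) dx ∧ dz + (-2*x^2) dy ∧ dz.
d(omega) = (-4*x) dx ∧ dy ∧ dz

For a 2-form omega = sum_{i<j} g_{ij} dx_i ∧ dx_j, the exterior derivative is
  d(omega) = sum_{i<j} d(g_{ij}) ∧ dx_i ∧ dx_j = sum_{i<j, k} (∂g_{ij}/∂x_k) dx_k ∧ dx_i ∧ dx_j.
Expand each term, using dx_k ∧ dx_i ∧ dx_j = sgn(permutation) dx_{(a)} ∧ dx_{(b)} ∧ dx_{(c)} with (a < b < c) sorted:
  d(-2*x^2) includes (∂/∂x)(-2*x^2) dx = (-4*x) dx, which multiplied by dy ∧ dz gives (-4*x) dx ∧ dy ∧ dz
Collecting like 3-forms: d(omega) = (-4*x) dx ∧ dy ∧ dz.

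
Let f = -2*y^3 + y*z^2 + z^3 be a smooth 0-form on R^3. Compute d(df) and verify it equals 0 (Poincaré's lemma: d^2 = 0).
d(df) = 0

Step 1: df = sum_i (∂f/∂x_i) dx_i = (0) dx + (-6*y^2 + z^2) dy + (z*(2*y + 3*z)) dz.
Step 2: Apply d again. Using the 1-form formula, the coefficient of dx ∧ dy in d(df) is ∂^2 f/∂x ∂y - ∂^2 f/∂y ∂x = (0) - (0) = 0 (equality of mixed partials for smooth f).
Similarly for dx ∧ dz and dy ∧ dz — all coefficients vanish. So d(df) = 0.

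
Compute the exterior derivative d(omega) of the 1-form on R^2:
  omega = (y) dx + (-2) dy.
d(omega) = (-1) dx ∧ dy

For a 1-form omega = sum_i f_i dx_i, the exterior derivative is
  d(omega) = sum_{i < j} (∂f_j/∂x_i - ∂f_i/∂x_j) dx_i ∧ dx_j.
  coefficient of dx ∧ dy: ∂f_2/∂x - ∂f_1/∂y = ∂(-2)/∂x - ∂(y)/∂y = -1
Assembling: d(omega) = (-1) dx ∧ dy.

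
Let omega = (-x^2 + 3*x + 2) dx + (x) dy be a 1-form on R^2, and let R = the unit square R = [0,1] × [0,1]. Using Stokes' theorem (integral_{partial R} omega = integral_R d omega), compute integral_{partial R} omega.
integral_(partial R) omega = 1

Stokes: integral_partial_R omega = integral_R d omega with d omega = (∂Q/∂x - ∂P/∂y) dx ∧ dy.
  ∂Q/∂x = 1
  ∂P/∂y = 0
  integrand = ∂Q/∂x - ∂P/∂y = 1.
Integrating over R: integral_0^1 integral_0^1 (1) dx dy = 1.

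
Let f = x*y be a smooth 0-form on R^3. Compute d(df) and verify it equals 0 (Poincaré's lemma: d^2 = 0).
d(df) = 0

Step 1: df = sum_i (∂f/∂x_i) dx_i = (y) dx + (x) dy + (0) dz.
Step 2: Apply d again. Using the 1-form formula, the coefficient of dx ∧ dy in d(df) is ∂^2 f/∂x ∂y - ∂^2 f/∂y ∂x = (1) - (1) = 0 (equality of mixed partials for smooth f).
Similarly for dx ∧ dz and dy ∧ dz — all coefficients vanish. So d(df) = 0.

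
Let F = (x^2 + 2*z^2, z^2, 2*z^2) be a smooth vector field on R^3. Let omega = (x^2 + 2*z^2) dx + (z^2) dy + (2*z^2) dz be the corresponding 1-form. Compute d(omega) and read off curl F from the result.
d(omega) = (-2*z) dy ∧ dz + (4*z) dz ∧ dx + (0) dx ∧ dy; curl F = (-2*z, 4*z, 0)

d omega = sum_{i<j} (∂f_j/∂x_i - ∂f_i/∂x_j) dx_i ∧ dx_j. Under the identification (dy ∧ dz, dz ∧ dx, dx ∧ dy) ↔ (e_x, e_y, e_z), the coefficients are exactly the components of curl F. Compute:
  ∂R/∂y - ∂Q/∂z = (0) - (2*z) = -2*z
  ∂P/∂z - ∂R/∂x = (4*z) - (0) = 4*z
  ∂Q/∂x - ∂P/∂y = (0) - (0) = 0.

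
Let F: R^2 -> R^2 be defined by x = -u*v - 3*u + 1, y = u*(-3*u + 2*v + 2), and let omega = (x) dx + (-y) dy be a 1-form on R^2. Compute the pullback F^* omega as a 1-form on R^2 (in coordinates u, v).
F^* omega = (-18*u^3 + 18*u^2*v + 18*u^2 - 3*u*v^2 - 2*u*v + 5*u - v - 3) du + (u*(6*u^2 - 3*u*v - u - 1)) dv

Using F^*(f dg) = (f ∘ F) d(g ∘ F), substitute each coordinate x_i by F_i(u, v) in f_i, and replace dx_i by d F_i = (∂F_i/∂u) du + (∂F_i/∂v) dv.
  For the x component: f_1(F) = -u*v - 3*u + 1; d F_1 = (-v - 3) du + (-u) dv
  For the y component: f_2(F) = u*(3*u - 2*v - 2); d F_2 = (-6*u + 2*v + 2) du + (2*u) dv
Combining and collecting du, dv coefficients:
  coeff of du: -18*u^3 + 18*u^2*v + 18*u^2 - 3*u*v^2 - 2*u*v + 5*u - v - 3
  coeff of dv: u*(6*u^2 - 3*u*v - u - 1)
F^* omega = (-18*u^3 + 18*u^2*v + 18*u^2 - 3*u*v^2 - 2*u*v + 5*u - v - 3) du + (u*(6*u^2 - 3*u*v - u - 1)) dv.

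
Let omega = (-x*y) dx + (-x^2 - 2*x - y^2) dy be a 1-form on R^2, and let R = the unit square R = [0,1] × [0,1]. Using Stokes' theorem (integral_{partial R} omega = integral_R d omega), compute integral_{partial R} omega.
integral_(partial R) omega = -5/2

Stokes: integral_partial_R omega = integral_R d omega with d omega = (∂Q/∂x - ∂P/∂y) dx ∧ dy.
  ∂Q/∂x = -2*x - 2
  ∂P/∂y = -x
  integrand = ∂Q/∂x - ∂P/∂y = -x - 2.
Integrating over R: integral_0^1 integral_0^1 (-x - 2) dx dy = -5/2.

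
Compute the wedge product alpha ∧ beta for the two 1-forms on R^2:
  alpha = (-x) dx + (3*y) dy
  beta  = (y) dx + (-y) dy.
alpha ∧ beta = (y*(x - 3*y)) dx ∧ dy

Distribute the wedge, using dx_i ∧ dx_j = -dx_j ∧ dx_i and dx_i ∧ dx_i = 0. For each pair (i, j) with i < j, the coefficient of dx_i ∧ dx_j in alpha ∧ beta is (alpha_i * beta_j - alpha_j * beta_i). Collecting: alpha ∧ beta = (y*(x - 3*y)) dx ∧ dy.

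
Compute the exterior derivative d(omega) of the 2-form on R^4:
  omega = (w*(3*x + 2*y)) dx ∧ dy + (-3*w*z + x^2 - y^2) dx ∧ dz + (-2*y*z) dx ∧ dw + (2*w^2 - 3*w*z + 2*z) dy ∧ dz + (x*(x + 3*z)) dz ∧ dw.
d(omega) = (3*x + 2*y + 2*z) dx ∧ dy ∧ dw + (2*y) dx ∧ dy ∧ dz + (2*x + 2*y) dx ∧ dz ∧ dw + (4*w - 3*z) dy ∧ dz ∧ dw

For a 2-form omega = sum_{i<j} g_{ij} dx_i ∧ dx_j, the exterior derivative is
  d(omega) = sum_{i<j} d(g_{ij}) ∧ dx_i ∧ dx_j = sum_{i<j, k} (∂g_{ij}/∂x_k) dx_k ∧ dx_i ∧ dx_j.
Expand each term, using dx_k ∧ dx_i ∧ dx_j = sgn(permutation) dx_{(a)} ∧ dx_{(b)} ∧ dx_{(c)} with (a < b < c) sorted:
  d(w*(3*x + 2*y)) includes (∂/∂w)(w*(3*x + 2*y)) dw = (3*x + 2*y) dw, which multiplied by dx ∧ dy gives (3*x + 2*y) dx ∧ dy ∧ dw
  d(-3*w*z + x^2 - y^2) includes (∂/∂y)(-3*w*z + x^2 - y^2) dy = (-2*y) dy, which multiplied by dx ∧ dz gives (2*y) dx ∧ dy ∧ dz
  d(-3*w*z + x^2 - y^2) includes (∂/∂w)(-3*w*z + x^2 - y^2) dw = (-3*z) dw, which multiplied by dx ∧ dz gives (-3*z) dx ∧ dz ∧ dw
  d(-2*y*z) includes (∂/∂y)(-2*y*z) dy = (-2*z) dy, which multiplied by dx ∧ dw gives (2*z) dx ∧ dy ∧ dw
  d(-2*y*z) includes (∂/∂z)(-2*y*z) dz = (-2*y) dz, which multiplied by dx ∧ dw gives (2*y) dx ∧ dz ∧ dw
  d(2*w^2 - 3*w*z + 2*z) includes (∂/∂w)(2*w^2 - 3*w*z + 2*z) dw = (4*w - 3*z) dw, which multiplied by dy ∧ dz gives (4*w - 3*z) dy ∧ dz ∧ dw
  d(x*(x + 3*z)) includes (∂/∂x)(x*(x + 3*z)) dx = (2*x + 3*z) dx, which multiplied by dz ∧ dw gives (2*x + 3*z) dx ∧ dz ∧ dw
Collecting like 3-forms: d(omega) = (3*x + 2*y + 2*z) dx ∧ dy ∧ dw + (2*y) dx ∧ dy ∧ dz + (2*x + 2*y) dx ∧ dz ∧ dw + (4*w - 3*z) dy ∧ dz ∧ dw.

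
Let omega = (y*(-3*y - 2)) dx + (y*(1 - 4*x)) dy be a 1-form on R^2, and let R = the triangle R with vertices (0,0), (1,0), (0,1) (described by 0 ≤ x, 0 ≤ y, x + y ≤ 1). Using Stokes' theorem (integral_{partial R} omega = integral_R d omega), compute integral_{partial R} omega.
integral_(partial R) omega = 4/3

Stokes: integral_partial_R omega = integral_R d omega with d omega = (∂Q/∂x - ∂P/∂y) dx ∧ dy.
  ∂Q/∂x = -4*y
  ∂P/∂y = -6*y - 2
  integrand = ∂Q/∂x - ∂P/∂y = 2*y + 2.
Integrating over R: integral_0^1 integral_0^{1-x} (2*y + 2) dy dx = 4/3.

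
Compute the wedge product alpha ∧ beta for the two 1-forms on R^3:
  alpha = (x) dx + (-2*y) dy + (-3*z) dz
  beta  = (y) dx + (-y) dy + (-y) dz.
alpha ∧ beta = (y*(-x + 2*y)) dx ∧ dy + (y*(-x + 3*z)) dx ∧ dz + (y*(2*y - 3*z)) dy ∧ dz

Distribute the wedge, using dx_i ∧ dx_j = -dx_j ∧ dx_i and dx_i ∧ dx_i = 0. For each pair (i, j) with i < j, the coefficient of dx_i ∧ dx_j in alpha ∧ beta is (alpha_i * beta_j - alpha_j * beta_i). Collecting: alpha ∧ beta = (y*(-x + 2*y)) dx ∧ dy + (y*(-x + 3*z)) dx ∧ dz + (y*(2*y - 3*z)) dy ∧ dz.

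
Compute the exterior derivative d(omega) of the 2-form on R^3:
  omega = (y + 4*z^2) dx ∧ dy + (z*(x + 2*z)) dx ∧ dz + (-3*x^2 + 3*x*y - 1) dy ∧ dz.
d(omega) = (-6*x + 3*y + 8*z) dx ∧ dy ∧ dz

For a 2-form omega = sum_{i<j} g_{ij} dx_i ∧ dx_j, the exterior derivative is
  d(omega) = sum_{i<j} d(g_{ij}) ∧ dx_i ∧ dx_j = sum_{i<j, k} (∂g_{ij}/∂x_k) dx_k ∧ dx_i ∧ dx_j.
Expand each term, using dx_k ∧ dx_i ∧ dx_j = sgn(permutation) dx_{(a)} ∧ dx_{(b)} ∧ dx_{(c)} with (a < b < c) sorted:
  d(y + 4*z^2) includes (∂/∂z)(y + 4*z^2) dz = (8*z) dz, which multiplied by dx ∧ dy gives (8*z) dx ∧ dy ∧ dz
  d(-3*x^2 + 3*x*y - 1) includes (∂/∂x)(-3*x^2 + 3*x*y - 1) dx = (-6*x + 3*y) dx, which multiplied by dy ∧ dz gives (-6*x + 3*y) dx ∧ dy ∧ dz
Collecting like 3-forms: d(omega) = (-6*x + 3*y + 8*z) dx ∧ dy ∧ dz.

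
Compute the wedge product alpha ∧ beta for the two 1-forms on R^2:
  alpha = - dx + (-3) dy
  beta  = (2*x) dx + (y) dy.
alpha ∧ beta = (6*x - y) dx ∧ dy

Distribute the wedge, using dx_i ∧ dx_j = -dx_j ∧ dx_i and dx_i ∧ dx_i = 0. For each pair (i, j) with i < j, the coefficient of dx_i ∧ dx_j in alpha ∧ beta is (alpha_i * beta_j - alpha_j * beta_i). Collecting: alpha ∧ beta = (6*x - y) dx ∧ dy.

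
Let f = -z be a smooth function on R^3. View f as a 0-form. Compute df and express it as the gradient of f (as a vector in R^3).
df = (0) dx + (0) dy + (-1) dz; grad f = (0, 0, -1)

For a 0-form f, d f = (∂f/∂x) dx + (∂f/∂y) dy + (∂f/∂z) dz. The components of the vector representation are exactly the entries of grad f in Cartesian coordinates:
  ∂f/∂x = 0
  ∂f/∂y = 0
  ∂f/∂z = -1.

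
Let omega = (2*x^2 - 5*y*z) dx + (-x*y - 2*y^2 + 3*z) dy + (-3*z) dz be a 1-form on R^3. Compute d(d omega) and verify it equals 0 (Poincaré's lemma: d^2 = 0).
d(d omega) = 0

Step 1: d omega = sum_{i<j} (∂f_j/∂x_i - ∂f_i/∂x_j) dx_i ∧ dx_j:
  coeff of dx ∧ dy: -y + 5*z
  coeff of dx ∧ dz: 5*y
  coeff of dy ∧ dz: -3
Step 2: Apply d again to each 2-form coefficient. The only possible 3-form in R^3 is dx ∧ dy ∧ dz, with coefficient
  ∂(coeff of dy∧dz)/∂x - ∂(coeff of dx∧dz)/∂y + ∂(coeff of dx∧dy)/∂z
  = ∂/∂x (-3) - ∂/∂y (5*y) + ∂/∂z (-y + 5*z).
Each of these terms simplifies to sums of mixed partials that cancel in pairs. The result is 0 (by equality of mixed partials for smooth functions — Schwarz / Clairaut).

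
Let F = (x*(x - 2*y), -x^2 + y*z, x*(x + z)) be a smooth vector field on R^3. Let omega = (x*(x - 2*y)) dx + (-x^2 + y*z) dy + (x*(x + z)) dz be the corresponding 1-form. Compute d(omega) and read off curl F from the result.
d(omega) = (-y) dy ∧ dz + (-2*x - z) dz ∧ dx + (0) dx ∧ dy; curl F = (-y, -2*x - z, 0)

d omega = sum_{i<j} (∂f_j/∂x_i - ∂f_i/∂x_j) dx_i ∧ dx_j. Under the identification (dy ∧ dz, dz ∧ dx, dx ∧ dy) ↔ (e_x, e_y, e_z), the coefficients are exactly the components of curl F. Compute:
  ∂R/∂y - ∂Q/∂z = (0) - (y) = -y
  ∂P/∂z - ∂R/∂x = (0) - (2*x + z) = -2*x - z
  ∂Q/∂x - ∂P/∂y = (-2*x) - (-2*x) = 0.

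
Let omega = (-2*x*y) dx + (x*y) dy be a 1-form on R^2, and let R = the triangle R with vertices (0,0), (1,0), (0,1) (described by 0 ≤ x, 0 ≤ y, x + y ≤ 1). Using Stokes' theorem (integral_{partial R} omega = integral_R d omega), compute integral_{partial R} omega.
integral_(partial R) omega = 1/2

Stokes: integral_partial_R omega = integral_R d omega with d omega = (∂Q/∂x - ∂P/∂y) dx ∧ dy.
  ∂Q/∂x = y
  ∂P/∂y = -2*x
  integrand = ∂Q/∂x - ∂P/∂y = 2*x + y.
Integrating over R: integral_0^1 integral_0^{1-x} (2*x + y) dy dx = 1/2.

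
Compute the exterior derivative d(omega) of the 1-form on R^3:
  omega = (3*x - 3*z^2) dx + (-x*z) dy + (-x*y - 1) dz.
d(omega) = (-z) dx ∧ dy + (-y + 6*z) dx ∧ dz

For a 1-form omega = sum_i f_i dx_i, the exterior derivative is
  d(omega) = sum_{i < j} (∂f_j/∂x_i - ∂f_i/∂x_j) dx_i ∧ dx_j.
  coefficient of dx ∧ dy: ∂f_2/∂x - ∂f_1/∂y = ∂(-x*z)/∂x - ∂(3*x - 3*z^2)/∂y = -z
  coefficient of dx ∧ dz: ∂f_3/∂x - ∂f_1/∂z = ∂(-x*y - 1)/∂x - ∂(3*x - 3*z^2)/∂z = -y + 6*z
Assembling: d(omega) = (-z) dx ∧ dy + (-y + 6*z) dx ∧ dz.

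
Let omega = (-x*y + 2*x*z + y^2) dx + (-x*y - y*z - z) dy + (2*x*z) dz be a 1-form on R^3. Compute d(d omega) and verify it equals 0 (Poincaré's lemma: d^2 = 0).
d(d omega) = 0

Step 1: d omega = sum_{i<j} (∂f_j/∂x_i - ∂f_i/∂x_j) dx_i ∧ dx_j:
  coeff of dx ∧ dy: x - 3*y
  coeff of dx ∧ dz: -2*x + 2*z
  coeff of dy ∧ dz: y + 1
Step 2: Apply d again to each 2-form coefficient. The only possible 3-form in R^3 is dx ∧ dy ∧ dz, with coefficient
  ∂(coeff of dy∧dz)/∂x - ∂(coeff of dx∧dz)/∂y + ∂(coeff of dx∧dy)/∂z
  = ∂/∂x (y + 1) - ∂/∂y (-2*x + 2*z) + ∂/∂z (x - 3*y).
Each of these terms simplifies to sums of mixed partials that cancel in pairs. The result is 0 (by equality of mixed partials for smooth functions — Schwarz / Clairaut).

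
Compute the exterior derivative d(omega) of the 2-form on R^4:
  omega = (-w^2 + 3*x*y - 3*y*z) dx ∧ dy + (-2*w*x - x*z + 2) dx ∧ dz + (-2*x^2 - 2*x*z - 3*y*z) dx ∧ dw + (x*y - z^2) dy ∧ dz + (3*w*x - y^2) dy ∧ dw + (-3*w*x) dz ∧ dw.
d(omega) = (-2*y) dx ∧ dy ∧ dz + (w + 3*z) dx ∧ dy ∧ dw + (-3*w + 3*y) dx ∧ dz ∧ dw

For a 2-form omega = sum_{i<j} g_{ij} dx_i ∧ dx_j, the exterior derivative is
  d(omega) = sum_{i<j} d(g_{ij}) ∧ dx_i ∧ dx_j = sum_{i<j, k} (∂g_{ij}/∂x_k) dx_k ∧ dx_i ∧ dx_j.
Expand each term, using dx_k ∧ dx_i ∧ dx_j = sgn(permutation) dx_{(a)} ∧ dx_{(b)} ∧ dx_{(c)} with (a < b < c) sorted:
  d(-w^2 + 3*x*y - 3*y*z) includes (∂/∂z)(-w^2 + 3*x*y - 3*y*z) dz = (-3*y) dz, which multiplied by dx ∧ dy gives (-3*y) dx ∧ dy ∧ dz
  d(-w^2 + 3*x*y - 3*y*z) includes (∂/∂w)(-w^2 + 3*x*y - 3*y*z) dw = (-2*w) dw, which multiplied by dx ∧ dy gives (-2*w) dx ∧ dy ∧ dw
  d(-2*w*x - x*z + 2) includes (∂/∂w)(-2*w*x - x*z + 2) dw = (-2*x) dw, which multiplied by dx ∧ dz gives (-2*x) dx ∧ dz ∧ dw
  d(-2*x^2 - 2*x*z - 3*y*z) includes (∂/∂y)(-2*x^2 - 2*x*z - 3*y*z) dy = (-3*z) dy, which multiplied by dx ∧ dw gives (3*z) dx ∧ dy ∧ dw
  d(-2*x^2 - 2*x*z - 3*y*z) includes (∂/∂z)(-2*x^2 - 2*x*z - 3*y*z) dz = (-2*x - 3*y) dz, which multiplied by dx ∧ dw gives (2*x + 3*y) dx ∧ dz ∧ dw
  d(x*y - z^2) includes (∂/∂x)(x*y - z^2) dx = (y) dx, which multiplied by dy ∧ dz gives (y) dx ∧ dy ∧ dz
  d(3*w*x - y^2) includes (∂/∂x)(3*w*x - y^2) dx = (3*w) dx, which multiplied by dy ∧ dw gives (3*w) dx ∧ dy ∧ dw
  d(-3*w*x) includes (∂/∂x)(-3*w*x) dx = (-3*w) dx, which multiplied by dz ∧ dw gives (-3*w) dx ∧ dz ∧ dw
Collecting like 3-forms: d(omega) = (-2*y) dx ∧ dy ∧ dz + (w + 3*z) dx ∧ dy ∧ dw + (-3*w + 3*y) dx ∧ dz ∧ dw.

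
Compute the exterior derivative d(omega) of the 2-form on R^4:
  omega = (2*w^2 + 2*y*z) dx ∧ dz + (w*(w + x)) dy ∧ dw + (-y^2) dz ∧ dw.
d(omega) = (-2*z) dx ∧ dy ∧ dz + (4*w) dx ∧ dz ∧ dw + (w) dx ∧ dy ∧ dw + (-2*y) dy ∧ dz ∧ dw

For a 2-form omega = sum_{i<j} g_{ij} dx_i ∧ dx_j, the exterior derivative is
  d(omega) = sum_{i<j} d(g_{ij}) ∧ dx_i ∧ dx_j = sum_{i<j, k} (∂g_{ij}/∂x_k) dx_k ∧ dx_i ∧ dx_j.
Expand each term, using dx_k ∧ dx_i ∧ dx_j = sgn(permutation) dx_{(a)} ∧ dx_{(b)} ∧ dx_{(c)} with (a < b < c) sorted:
  d(2*w^2 + 2*y*z) includes (∂/∂y)(2*w^2 + 2*y*z) dy = (2*z) dy, which multiplied by dx ∧ dz gives (-2*z) dx ∧ dy ∧ dz
  d(2*w^2 + 2*y*z) includes (∂/∂w)(2*w^2 + 2*y*z) dw = (4*w) dw, which multiplied by dx ∧ dz gives (4*w) dx ∧ dz ∧ dw
  d(w*(w + x)) includes (∂/∂x)(w*(w + x)) dx = (w) dx, which multiplied by dy ∧ dw gives (w) dx ∧ dy ∧ dw
  d(-y^2) includes (∂/∂y)(-y^2) dy = (-2*y) dy, which multiplied by dz ∧ dw gives (-2*y) dy ∧ dz ∧ dw
Collecting like 3-forms: d(omega) = (-2*z) dx ∧ dy ∧ dz + (4*w) dx ∧ dz ∧ dw + (w) dx ∧ dy ∧ dw + (-2*y) dy ∧ dz ∧ dw.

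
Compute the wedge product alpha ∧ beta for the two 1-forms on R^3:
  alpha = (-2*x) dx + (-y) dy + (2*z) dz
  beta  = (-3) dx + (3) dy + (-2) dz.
alpha ∧ beta = (-6*x - 3*y) dx ∧ dy + (4*x + 6*z) dx ∧ dz + (2*y - 6*z) dy ∧ dz

Distribute the wedge, using dx_i ∧ dx_j = -dx_j ∧ dx_i and dx_i ∧ dx_i = 0. For each pair (i, j) with i < j, the coefficient of dx_i ∧ dx_j in alpha ∧ beta is (alpha_i * beta_j - alpha_j * beta_i). Collecting: alpha ∧ beta = (-6*x - 3*y) dx ∧ dy + (4*x + 6*z) dx ∧ dz + (2*y - 6*z) dy ∧ dz.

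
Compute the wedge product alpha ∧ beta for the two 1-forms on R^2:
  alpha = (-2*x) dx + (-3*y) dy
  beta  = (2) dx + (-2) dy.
alpha ∧ beta = (4*x + 6*y) dx ∧ dy

Distribute the wedge, using dx_i ∧ dx_j = -dx_j ∧ dx_i and dx_i ∧ dx_i = 0. For each pair (i, j) with i < j, the coefficient of dx_i ∧ dx_j in alpha ∧ beta is (alpha_i * beta_j - alpha_j * beta_i). Collecting: alpha ∧ beta = (4*x + 6*y) dx ∧ dy.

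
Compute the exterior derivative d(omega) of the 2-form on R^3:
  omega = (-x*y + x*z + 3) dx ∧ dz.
d(omega) = (x) dx ∧ dy ∧ dz

For a 2-form omega = sum_{i<j} g_{ij} dx_i ∧ dx_j, the exterior derivative is
  d(omega) = sum_{i<j} d(g_{ij}) ∧ dx_i ∧ dx_j = sum_{i<j, k} (∂g_{ij}/∂x_k) dx_k ∧ dx_i ∧ dx_j.
Expand each term, using dx_k ∧ dx_i ∧ dx_j = sgn(permutation) dx_{(a)} ∧ dx_{(b)} ∧ dx_{(c)} with (a < b < c) sorted:
  d(-x*y + x*z + 3) includes (∂/∂y)(-x*y + x*z + 3) dy = (-x) dy, which multiplied by dx ∧ dz gives (x) dx ∧ dy ∧ dz
Collecting like 3-forms: d(omega) = (x) dx ∧ dy ∧ dz.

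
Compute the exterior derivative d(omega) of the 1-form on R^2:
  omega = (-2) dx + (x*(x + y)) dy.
d(omega) = (2*x + y) dx ∧ dy

For a 1-form omega = sum_i f_i dx_i, the exterior derivative is
  d(omega) = sum_{i < j} (∂f_j/∂x_i - ∂f_i/∂x_j) dx_i ∧ dx_j.
  coefficient of dx ∧ dy: ∂f_2/∂x - ∂f_1/∂y = ∂(x*(x + y))/∂x - ∂(-2)/∂y = 2*x + y
Assembling: d(omega) = (2*x + y) dx ∧ dy.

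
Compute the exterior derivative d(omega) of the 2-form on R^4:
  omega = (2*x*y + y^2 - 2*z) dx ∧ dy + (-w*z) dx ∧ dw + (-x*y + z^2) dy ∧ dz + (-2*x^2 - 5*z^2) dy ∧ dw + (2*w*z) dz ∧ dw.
d(omega) = (-y - 2) dx ∧ dy ∧ dz + (w) dx ∧ dz ∧ dw + (-4*x) dx ∧ dy ∧ dw + (10*z) dy ∧ dz ∧ dw

For a 2-form omega = sum_{i<j} g_{ij} dx_i ∧ dx_j, the exterior derivative is
  d(omega) = sum_{i<j} d(g_{ij}) ∧ dx_i ∧ dx_j = sum_{i<j, k} (∂g_{ij}/∂x_k) dx_k ∧ dx_i ∧ dx_j.
Expand each term, using dx_k ∧ dx_i ∧ dx_j = sgn(permutation) dx_{(a)} ∧ dx_{(b)} ∧ dx_{(c)} with (a < b < c) sorted:
  d(2*x*y + y^2 - 2*z) includes (∂/∂z)(2*x*y + y^2 - 2*z) dz = (-2) dz, which multiplied by dx ∧ dy gives (-2) dx ∧ dy ∧ dz
  d(-w*z) includes (∂/∂z)(-w*z) dz = (-w) dz, which multiplied by dx ∧ dw gives (w) dx ∧ dz ∧ dw
  d(-x*y + z^2) includes (∂/∂x)(-x*y + z^2) dx = (-y) dx, which multiplied by dy ∧ dz gives (-y) dx ∧ dy ∧ dz
  d(-2*x^2 - 5*z^2) includes (∂/∂x)(-2*x^2 - 5*z^2) dx = (-4*x) dx, which multiplied by dy ∧ dw gives (-4*x) dx ∧ dy ∧ dw
  d(-2*x^2 - 5*z^2) includes (∂/∂z)(-2*x^2 - 5*z^2) dz = (-10*z) dz, which multiplied by dy ∧ dw gives (10*z) dy ∧ dz ∧ dw
Collecting like 3-forms: d(omega) = (-y - 2) dx ∧ dy ∧ dz + (w) dx ∧ dz ∧ dw + (-4*x) dx ∧ dy ∧ dw + (10*z) dy ∧ dz ∧ dw.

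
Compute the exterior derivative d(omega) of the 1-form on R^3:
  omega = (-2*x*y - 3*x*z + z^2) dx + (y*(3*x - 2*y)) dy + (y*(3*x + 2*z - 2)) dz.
d(omega) = (2*x + 3*y) dx ∧ dy + (3*x + 3*y - 2*z) dx ∧ dz + (3*x + 2*z - 2) dy ∧ dz

For a 1-form omega = sum_i f_i dx_i, the exterior derivative is
  d(omega) = sum_{i < j} (∂f_j/∂x_i - ∂f_i/∂x_j) dx_i ∧ dx_j.
  coefficient of dx ∧ dy: ∂f_2/∂x - ∂f_1/∂y = ∂(y*(3*x - 2*y))/∂x - ∂(-2*x*y - 3*x*z + z^2)/∂y = 2*x + 3*y
  coefficient of dx ∧ dz: ∂f_3/∂x - ∂f_1/∂z = ∂(y*(3*x + 2*z - 2))/∂x - ∂(-2*x*y - 3*x*z + z^2)/∂z = 3*x + 3*y - 2*z
  coefficient of dy ∧ dz: ∂f_3/∂y - ∂f_2/∂z = ∂(y*(3*x + 2*z - 2))/∂y - ∂(y*(3*x - 2*y))/∂z = 3*x + 2*z - 2
Assembling: d(omega) = (2*x + 3*y) dx ∧ dy + (3*x + 3*y - 2*z) dx ∧ dz + (3*x + 2*z - 2) dy ∧ dz.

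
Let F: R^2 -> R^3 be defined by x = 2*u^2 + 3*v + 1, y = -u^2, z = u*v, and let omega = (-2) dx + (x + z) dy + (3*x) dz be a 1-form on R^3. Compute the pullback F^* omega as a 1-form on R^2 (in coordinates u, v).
F^* omega = (-4*u^3 + 4*u^2*v - 6*u*v - 10*u + 9*v^2 + 3*v) du + (6*u^3 + 9*u*v + 3*u - 6) dv

Using F^*(f dg) = (f ∘ F) d(g ∘ F), substitute each coordinate x_i by F_i(u, v) in f_i, and replace dx_i by d F_i = (∂F_i/∂u) du + (∂F_i/∂v) dv.
  For the x component: f_1(F) = -2; d F_1 = (4*u) du + (3) dv
  For the y component: f_2(F) = 2*u^2 + u*v + 3*v + 1; d F_2 = (-2*u) du + (0) dv
  For the z component: f_3(F) = 6*u^2 + 9*v + 3; d F_3 = (v) du + (u) dv
Combining and collecting du, dv coefficients:
  coeff of du: -4*u^3 + 4*u^2*v - 6*u*v - 10*u + 9*v^2 + 3*v
  coeff of dv: 6*u^3 + 9*u*v + 3*u - 6
F^* omega = (-4*u^3 + 4*u^2*v - 6*u*v - 10*u + 9*v^2 + 3*v) du + (6*u^3 + 9*u*v + 3*u - 6) dv.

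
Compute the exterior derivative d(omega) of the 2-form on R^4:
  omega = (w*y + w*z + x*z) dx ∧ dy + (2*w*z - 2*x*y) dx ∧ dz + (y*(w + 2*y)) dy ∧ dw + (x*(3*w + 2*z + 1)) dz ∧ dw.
d(omega) = (w + 3*x) dx ∧ dy ∧ dz + (y + z) dx ∧ dy ∧ dw + (3*w + 4*z + 1) dx ∧ dz ∧ dw

For a 2-form omega = sum_{i<j} g_{ij} dx_i ∧ dx_j, the exterior derivative is
  d(omega) = sum_{i<j} d(g_{ij}) ∧ dx_i ∧ dx_j = sum_{i<j, k} (∂g_{ij}/∂x_k) dx_k ∧ dx_i ∧ dx_j.
Expand each term, using dx_k ∧ dx_i ∧ dx_j = sgn(permutation) dx_{(a)} ∧ dx_{(b)} ∧ dx_{(c)} with (a < b < c) sorted:
  d(w*y + w*z + x*z) includes (∂/∂z)(w*y + w*z + x*z) dz = (w + x) dz, which multiplied by dx ∧ dy gives (w + x) dx ∧ dy ∧ dz
  d(w*y + w*z + x*z) includes (∂/∂w)(w*y + w*z + x*z) dw = (y + z) dw, which multiplied by dx ∧ dy gives (y + z) dx ∧ dy ∧ dw
  d(2*w*z - 2*x*y) includes (∂/∂y)(2*w*z - 2*x*y) dy = (-2*x) dy, which multiplied by dx ∧ dz gives (2*x) dx ∧ dy ∧ dz
  d(2*w*z - 2*x*y) includes (∂/∂w)(2*w*z - 2*x*y) dw = (2*z) dw, which multiplied by dx ∧ dz gives (2*z) dx ∧ dz ∧ dw
  d(x*(3*w + 2*z + 1)) includes (∂/∂x)(x*(3*w + 2*z + 1)) dx = (3*w + 2*z + 1) dx, which multiplied by dz ∧ dw gives (3*w + 2*z + 1) dx ∧ dz ∧ dw
Collecting like 3-forms: d(omega) = (w + 3*x) dx ∧ dy ∧ dz + (y + z) dx ∧ dy ∧ dw + (3*w + 4*z + 1) dx ∧ dz ∧ dw.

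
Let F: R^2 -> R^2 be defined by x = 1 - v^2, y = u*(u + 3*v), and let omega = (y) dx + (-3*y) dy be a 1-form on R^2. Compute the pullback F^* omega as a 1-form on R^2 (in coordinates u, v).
F^* omega = (3*u*(-2*u^2 - 9*u*v - 9*v^2)) du + (u*(-9*u^2 - 29*u*v - 6*v^2)) dv

Using F^*(f dg) = (f ∘ F) d(g ∘ F), substitute each coordinate x_i by F_i(u, v) in f_i, and replace dx_i by d F_i = (∂F_i/∂u) du + (∂F_i/∂v) dv.
  For the x component: f_1(F) = u*(u + 3*v); d F_1 = (0) du + (-2*v) dv
  For the y component: f_2(F) = 3*u*(-u - 3*v); d F_2 = (2*u + 3*v) du + (3*u) dv
Combining and collecting du, dv coefficients:
  coeff of du: 3*u*(-2*u^2 - 9*u*v - 9*v^2)
  coeff of dv: u*(-9*u^2 - 29*u*v - 6*v^2)
F^* omega = (3*u*(-2*u^2 - 9*u*v - 9*v^2)) du + (u*(-9*u^2 - 29*u*v - 6*v^2)) dv.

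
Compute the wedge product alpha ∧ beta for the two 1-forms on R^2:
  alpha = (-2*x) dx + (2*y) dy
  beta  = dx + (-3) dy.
alpha ∧ beta = (6*x - 2*y) dx ∧ dy

Distribute the wedge, using dx_i ∧ dx_j = -dx_j ∧ dx_i and dx_i ∧ dx_i = 0. For each pair (i, j) with i < j, the coefficient of dx_i ∧ dx_j in alpha ∧ beta is (alpha_i * beta_j - alpha_j * beta_i). Collecting: alpha ∧ beta = (6*x - 2*y) dx ∧ dy.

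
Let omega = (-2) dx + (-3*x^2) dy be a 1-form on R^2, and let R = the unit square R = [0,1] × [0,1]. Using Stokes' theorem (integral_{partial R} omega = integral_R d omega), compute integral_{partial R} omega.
integral_(partial R) omega = -3

Stokes: integral_partial_R omega = integral_R d omega with d omega = (∂Q/∂x - ∂P/∂y) dx ∧ dy.
  ∂Q/∂x = -6*x
  ∂P/∂y = 0
  integrand = ∂Q/∂x - ∂P/∂y = -6*x.
Integrating over R: integral_0^1 integral_0^1 (-6*x) dx dy = -3.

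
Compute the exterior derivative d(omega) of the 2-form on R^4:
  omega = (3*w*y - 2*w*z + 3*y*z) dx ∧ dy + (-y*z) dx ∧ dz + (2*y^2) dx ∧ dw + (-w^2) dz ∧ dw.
d(omega) = (-2*w + 3*y + z) dx ∧ dy ∧ dz + (-y - 2*z) dx ∧ dy ∧ dw

For a 2-form omega = sum_{i<j} g_{ij} dx_i ∧ dx_j, the exterior derivative is
  d(omega) = sum_{i<j} d(g_{ij}) ∧ dx_i ∧ dx_j = sum_{i<j, k} (∂g_{ij}/∂x_k) dx_k ∧ dx_i ∧ dx_j.
Expand each term, using dx_k ∧ dx_i ∧ dx_j = sgn(permutation) dx_{(a)} ∧ dx_{(b)} ∧ dx_{(c)} with (a < b < c) sorted:
  d(3*w*y - 2*w*z + 3*y*z) includes (∂/∂z)(3*w*y - 2*w*z + 3*y*z) dz = (-2*w + 3*y) dz, which multiplied by dx ∧ dy gives (-2*w + 3*y) dx ∧ dy ∧ dz
  d(3*w*y - 2*w*z + 3*y*z) includes (∂/∂w)(3*w*y - 2*w*z + 3*y*z) dw = (3*y - 2*z) dw, which multiplied by dx ∧ dy gives (3*y - 2*z) dx ∧ dy ∧ dw
  d(-y*z) includes (∂/∂y)(-y*z) dy = (-z) dy, which multiplied by dx ∧ dz gives (z) dx ∧ dy ∧ dz
  d(2*y^2) includes (∂/∂y)(2*y^2) dy = (4*y) dy, which multiplied by dx ∧ dw gives (-4*y) dx ∧ dy ∧ dw
Collecting like 3-forms: d(omega) = (-2*w + 3*y + z) dx ∧ dy ∧ dz + (-y - 2*z) dx ∧ dy ∧ dw.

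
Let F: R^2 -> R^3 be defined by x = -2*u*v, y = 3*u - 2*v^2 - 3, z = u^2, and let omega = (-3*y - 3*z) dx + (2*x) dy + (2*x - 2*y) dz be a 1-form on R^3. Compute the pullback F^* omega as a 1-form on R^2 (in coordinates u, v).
F^* omega = (-2*u^2*v - 12*u^2 + 8*u*v^2 + 6*u*v + 12*u - 12*v^3 - 18*v) du + (2*u*(3*u^2 + 9*u + 2*v^2 - 9)) dv

Using F^*(f dg) = (f ∘ F) d(g ∘ F), substitute each coordinate x_i by F_i(u, v) in f_i, and replace dx_i by d F_i = (∂F_i/∂u) du + (∂F_i/∂v) dv.
  For the x component: f_1(F) = -3*u^2 - 9*u + 6*v^2 + 9; d F_1 = (-2*v) du + (-2*u) dv
  For the y component: f_2(F) = -4*u*v; d F_2 = (3) du + (-4*v) dv
  For the z component: f_3(F) = -4*u*v - 6*u + 4*v^2 + 6; d F_3 = (2*u) du + (0) dv
Combining and collecting du, dv coefficients:
  coeff of du: -2*u^2*v - 12*u^2 + 8*u*v^2 + 6*u*v + 12*u - 12*v^3 - 18*v
  coeff of dv: 2*u*(3*u^2 + 9*u + 2*v^2 - 9)
F^* omega = (-2*u^2*v - 12*u^2 + 8*u*v^2 + 6*u*v + 12*u - 12*v^3 - 18*v) du + (2*u*(3*u^2 + 9*u + 2*v^2 - 9)) dv.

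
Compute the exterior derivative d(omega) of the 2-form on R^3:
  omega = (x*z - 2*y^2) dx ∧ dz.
d(omega) = (4*y) dx ∧ dy ∧ dz

For a 2-form omega = sum_{i<j} g_{ij} dx_i ∧ dx_j, the exterior derivative is
  d(omega) = sum_{i<j} d(g_{ij}) ∧ dx_i ∧ dx_j = sum_{i<j, k} (∂g_{ij}/∂x_k) dx_k ∧ dx_i ∧ dx_j.
Expand each term, using dx_k ∧ dx_i ∧ dx_j = sgn(permutation) dx_{(a)} ∧ dx_{(b)} ∧ dx_{(c)} with (a < b < c) sorted:
  d(x*z - 2*y^2) includes (∂/∂y)(x*z - 2*y^2) dy = (-4*y) dy, which multiplied by dx ∧ dz gives (4*y) dx ∧ dy ∧ dz
Collecting like 3-forms: d(omega) = (4*y) dx ∧ dy ∧ dz.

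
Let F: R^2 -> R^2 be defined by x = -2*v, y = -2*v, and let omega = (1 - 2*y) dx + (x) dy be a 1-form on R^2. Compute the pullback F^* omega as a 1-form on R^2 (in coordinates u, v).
F^* omega = (-4*v - 2) dv

Using F^*(f dg) = (f ∘ F) d(g ∘ F), substitute each coordinate x_i by F_i(u, v) in f_i, and replace dx_i by d F_i = (∂F_i/∂u) du + (∂F_i/∂v) dv.
  For the x component: f_1(F) = 4*v + 1; d F_1 = (0) du + (-2) dv
  For the y component: f_2(F) = -2*v; d F_2 = (0) du + (-2) dv
Combining and collecting du, dv coefficients:
  coeff of du: 0
  coeff of dv: -4*v - 2
F^* omega = (-4*v - 2) dv.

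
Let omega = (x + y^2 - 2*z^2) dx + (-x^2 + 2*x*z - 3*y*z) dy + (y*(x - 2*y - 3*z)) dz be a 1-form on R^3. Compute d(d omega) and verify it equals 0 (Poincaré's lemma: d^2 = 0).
d(d omega) = 0

Step 1: d omega = sum_{i<j} (∂f_j/∂x_i - ∂f_i/∂x_j) dx_i ∧ dx_j:
  coeff of dx ∧ dy: -2*x - 2*y + 2*z
  coeff of dx ∧ dz: y + 4*z
  coeff of dy ∧ dz: -x - y - 3*z
Step 2: Apply d again to each 2-form coefficient. The only possible 3-form in R^3 is dx ∧ dy ∧ dz, with coefficient
  ∂(coeff of dy∧dz)/∂x - ∂(coeff of dx∧dz)/∂y + ∂(coeff of dx∧dy)/∂z
  = ∂/∂x (-x - y - 3*z) - ∂/∂y (y + 4*z) + ∂/∂z (-2*x - 2*y + 2*z).
Each of these terms simplifies to sums of mixed partials that cancel in pairs. The result is 0 (by equality of mixed partials for smooth functions — Schwarz / Clairaut).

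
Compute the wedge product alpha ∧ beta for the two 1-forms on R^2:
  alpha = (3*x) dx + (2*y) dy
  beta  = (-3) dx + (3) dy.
alpha ∧ beta = (9*x + 6*y) dx ∧ dy

Distribute the wedge, using dx_i ∧ dx_j = -dx_j ∧ dx_i and dx_i ∧ dx_i = 0. For each pair (i, j) with i < j, the coefficient of dx_i ∧ dx_j in alpha ∧ beta is (alpha_i * beta_j - alpha_j * beta_i). Collecting: alpha ∧ beta = (9*x + 6*y) dx ∧ dy.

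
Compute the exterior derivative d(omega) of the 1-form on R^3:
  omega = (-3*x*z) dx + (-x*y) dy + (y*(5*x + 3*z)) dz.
d(omega) = (-y) dx ∧ dy + (3*x + 5*y) dx ∧ dz + (5*x + 3*z) dy ∧ dz

For a 1-form omega = sum_i f_i dx_i, the exterior derivative is
  d(omega) = sum_{i < j} (∂f_j/∂x_i - ∂f_i/∂x_j) dx_i ∧ dx_j.
  coefficient of dx ∧ dy: ∂f_2/∂x - ∂f_1/∂y = ∂(-x*y)/∂x - ∂(-3*x*z)/∂y = -y
  coefficient of dx ∧ dz: ∂f_3/∂x - ∂f_1/∂z = ∂(y*(5*x + 3*z))/∂x - ∂(-3*x*z)/∂z = 3*x + 5*y
  coefficient of dy ∧ dz: ∂f_3/∂y - ∂f_2/∂z = ∂(y*(5*x + 3*z))/∂y - ∂(-x*y)/∂z = 5*x + 3*z
Assembling: d(omega) = (-y) dx ∧ dy + (3*x + 5*y) dx ∧ dz + (5*x + 3*z) dy ∧ dz.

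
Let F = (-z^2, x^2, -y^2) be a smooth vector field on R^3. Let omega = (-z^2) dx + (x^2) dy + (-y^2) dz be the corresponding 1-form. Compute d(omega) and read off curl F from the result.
d(omega) = (-2*y) dy ∧ dz + (-2*z) dz ∧ dx + (2*x) dx ∧ dy; curl F = (-2*y, -2*z, 2*x)

d omega = sum_{i<j} (∂f_j/∂x_i - ∂f_i/∂x_j) dx_i ∧ dx_j. Under the identification (dy ∧ dz, dz ∧ dx, dx ∧ dy) ↔ (e_x, e_y, e_z), the coefficients are exactly the components of curl F. Compute:
  ∂R/∂y - ∂Q/∂z = (-2*y) - (0) = -2*y
  ∂P/∂z - ∂R/∂x = (-2*z) - (0) = -2*z
  ∂Q/∂x - ∂P/∂y = (2*x) - (0) = 2*x.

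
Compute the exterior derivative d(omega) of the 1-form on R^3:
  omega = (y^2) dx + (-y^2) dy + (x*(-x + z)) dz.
d(omega) = (-2*y) dx ∧ dy + (-2*x + z) dx ∧ dz

For a 1-form omega = sum_i f_i dx_i, the exterior derivative is
  d(omega) = sum_{i < j} (∂f_j/∂x_i - ∂f_i/∂x_j) dx_i ∧ dx_j.
  coefficient of dx ∧ dy: ∂f_2/∂x - ∂f_1/∂y = ∂(-y^2)/∂x - ∂(y^2)/∂y = -2*y
  coefficient of dx ∧ dz: ∂f_3/∂x - ∂f_1/∂z = ∂(x*(-x + z))/∂x - ∂(y^2)/∂z = -2*x + z
Assembling: d(omega) = (-2*y) dx ∧ dy + (-2*x + z) dx ∧ dz.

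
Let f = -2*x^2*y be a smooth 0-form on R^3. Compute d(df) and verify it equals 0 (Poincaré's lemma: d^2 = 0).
d(df) = 0

Step 1: df = sum_i (∂f/∂x_i) dx_i = (-4*x*y) dx + (-2*x^2) dy + (0) dz.
Step 2: Apply d again. Using the 1-form formula, the coefficient of dx ∧ dy in d(df) is ∂^2 f/∂x ∂y - ∂^2 f/∂y ∂x = (-4*x) - (-4*x) = 0 (equality of mixed partials for smooth f).
Similarly for dx ∧ dz and dy ∧ dz — all coefficients vanish. So d(df) = 0.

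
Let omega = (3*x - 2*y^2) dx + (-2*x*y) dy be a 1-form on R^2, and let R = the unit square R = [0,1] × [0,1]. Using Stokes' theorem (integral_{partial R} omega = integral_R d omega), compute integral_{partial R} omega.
integral_(partial R) omega = 1

Stokes: integral_partial_R omega = integral_R d omega with d omega = (∂Q/∂x - ∂P/∂y) dx ∧ dy.
  ∂Q/∂x = -2*y
  ∂P/∂y = -4*y
  integrand = ∂Q/∂x - ∂P/∂y = 2*y.
Integrating over R: integral_0^1 integral_0^1 (2*y) dx dy = 1.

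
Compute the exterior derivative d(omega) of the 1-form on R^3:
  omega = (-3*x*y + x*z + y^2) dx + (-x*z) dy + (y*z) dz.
d(omega) = (3*x - 2*y - z) dx ∧ dy + (-x) dx ∧ dz + (x + z) dy ∧ dz

For a 1-form omega = sum_i f_i dx_i, the exterior derivative is
  d(omega) = sum_{i < j} (∂f_j/∂x_i - ∂f_i/∂x_j) dx_i ∧ dx_j.
  coefficient of dx ∧ dy: ∂f_2/∂x - ∂f_1/∂y = ∂(-x*z)/∂x - ∂(-3*x*y + x*z + y^2)/∂y = 3*x - 2*y - z
  coefficient of dx ∧ dz: ∂f_3/∂x - ∂f_1/∂z = ∂(y*z)/∂x - ∂(-3*x*y + x*z + y^2)/∂z = -x
  coefficient of dy ∧ dz: ∂f_3/∂y - ∂f_2/∂z = ∂(y*z)/∂y - ∂(-x*z)/∂z = x + z
Assembling: d(omega) = (3*x - 2*y - z) dx ∧ dy + (-x) dx ∧ dz + (x + z) dy ∧ dz.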